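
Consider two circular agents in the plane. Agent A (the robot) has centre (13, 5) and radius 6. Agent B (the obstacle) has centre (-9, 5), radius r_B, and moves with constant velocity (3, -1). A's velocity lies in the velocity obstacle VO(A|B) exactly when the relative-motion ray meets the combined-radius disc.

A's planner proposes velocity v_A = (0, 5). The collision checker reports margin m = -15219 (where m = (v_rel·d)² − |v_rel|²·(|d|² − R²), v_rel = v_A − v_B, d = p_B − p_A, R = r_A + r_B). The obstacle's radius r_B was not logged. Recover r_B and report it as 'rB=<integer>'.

m = -15219
d = (-22, 0);  v_rel = (-3, 6),  |v_rel|² = 45
v_rel×d = (-3)·(0) − (6)·(-22) = 132
since m = R²·45 − 132²:  R² = (17424 + -15219) / 45 = 49
R = √49 = 7  ⇒  r_B = 7 − 6 = 1

rB=1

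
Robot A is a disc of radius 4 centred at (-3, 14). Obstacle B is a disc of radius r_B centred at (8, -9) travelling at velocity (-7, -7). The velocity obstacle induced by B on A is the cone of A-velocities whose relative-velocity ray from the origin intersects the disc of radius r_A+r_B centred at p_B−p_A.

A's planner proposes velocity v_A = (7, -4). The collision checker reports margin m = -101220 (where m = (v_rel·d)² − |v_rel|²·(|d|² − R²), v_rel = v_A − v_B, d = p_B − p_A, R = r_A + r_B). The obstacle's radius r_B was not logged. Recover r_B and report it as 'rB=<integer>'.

m = -101220
d = (11, -23);  v_rel = (14, 3),  |v_rel|² = 205
v_rel×d = (14)·(-23) − (3)·(11) = -355
since m = R²·205 − (-355)²:  R² = (126025 + -101220) / 205 = 121
R = √121 = 11  ⇒  r_B = 11 − 4 = 7

rB=7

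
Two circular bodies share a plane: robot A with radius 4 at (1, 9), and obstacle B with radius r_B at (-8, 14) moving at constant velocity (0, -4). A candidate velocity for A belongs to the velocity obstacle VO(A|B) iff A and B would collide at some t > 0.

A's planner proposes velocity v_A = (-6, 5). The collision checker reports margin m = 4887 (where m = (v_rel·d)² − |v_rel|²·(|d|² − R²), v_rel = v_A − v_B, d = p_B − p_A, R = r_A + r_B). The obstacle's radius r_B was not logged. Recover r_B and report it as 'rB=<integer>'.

m = 4887
d = (-9, 5);  v_rel = (-6, 9),  |v_rel|² = 117
v_rel×d = (-6)·(5) − (9)·(-9) = 51
since m = R²·117 − 51²:  R² = (2601 + 4887) / 117 = 64
R = √64 = 8  ⇒  r_B = 8 − 4 = 4

rB=4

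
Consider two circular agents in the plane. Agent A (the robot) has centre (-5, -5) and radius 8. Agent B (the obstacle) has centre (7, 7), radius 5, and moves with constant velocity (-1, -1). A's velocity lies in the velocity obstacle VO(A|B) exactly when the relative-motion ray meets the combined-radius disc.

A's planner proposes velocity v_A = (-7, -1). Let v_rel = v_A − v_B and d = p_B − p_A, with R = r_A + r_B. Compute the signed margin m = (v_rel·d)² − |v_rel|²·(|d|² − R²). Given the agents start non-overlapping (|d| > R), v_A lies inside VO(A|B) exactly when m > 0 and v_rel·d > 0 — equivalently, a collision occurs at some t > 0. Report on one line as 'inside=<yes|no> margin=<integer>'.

d = (12, 12),  |d|² = 288;  R = 8+5 = 13,  c = 288−13² = 119
v_rel = (-6, 0),  |v_rel|² = 36;  v_rel·d = (-6)·(12) + (0)·(12) = -72
36·t² + 144·t + 119 = 0  ⇒  m = (-72)² − 36·119 = 900
m = 900 > 0,  v_rel·d = -72 < 0  ⇒  outside

inside=no margin=900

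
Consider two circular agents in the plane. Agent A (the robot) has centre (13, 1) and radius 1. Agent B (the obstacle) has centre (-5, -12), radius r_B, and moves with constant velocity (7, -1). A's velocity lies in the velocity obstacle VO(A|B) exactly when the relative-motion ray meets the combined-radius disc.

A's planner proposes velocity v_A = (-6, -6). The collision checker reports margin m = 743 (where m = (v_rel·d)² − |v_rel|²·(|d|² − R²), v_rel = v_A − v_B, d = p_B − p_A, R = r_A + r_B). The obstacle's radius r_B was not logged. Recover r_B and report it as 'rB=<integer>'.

m = 743
d = (-18, -13);  v_rel = (-13, -5),  |v_rel|² = 194
v_rel×d = (-13)·(-13) − (-5)·(-18) = 79
since m = R²·194 − 79²:  R² = (6241 + 743) / 194 = 36
R = √36 = 6  ⇒  r_B = 6 − 1 = 5

rB=5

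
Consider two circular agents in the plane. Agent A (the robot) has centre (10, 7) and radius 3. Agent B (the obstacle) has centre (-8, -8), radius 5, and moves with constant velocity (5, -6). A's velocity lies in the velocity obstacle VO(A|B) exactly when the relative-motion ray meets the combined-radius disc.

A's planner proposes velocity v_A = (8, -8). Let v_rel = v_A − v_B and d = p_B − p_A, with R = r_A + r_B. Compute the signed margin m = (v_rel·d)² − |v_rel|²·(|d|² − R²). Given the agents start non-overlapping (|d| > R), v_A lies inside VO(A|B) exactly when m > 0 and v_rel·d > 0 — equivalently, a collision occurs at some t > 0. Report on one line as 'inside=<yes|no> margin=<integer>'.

d = (-18, -15),  |d|² = 549;  R = 3+5 = 8,  c = 549−8² = 485
v_rel = (3, -2),  |v_rel|² = 13;  v_rel·d = (3)·(-18) + (-2)·(-15) = -24
13·t² + 48·t + 485 = 0  ⇒  m = (-24)² − 13·485 = -5729
m = -5729 < 0,  v_rel·d = -24 < 0  ⇒  outside

inside=no margin=-5729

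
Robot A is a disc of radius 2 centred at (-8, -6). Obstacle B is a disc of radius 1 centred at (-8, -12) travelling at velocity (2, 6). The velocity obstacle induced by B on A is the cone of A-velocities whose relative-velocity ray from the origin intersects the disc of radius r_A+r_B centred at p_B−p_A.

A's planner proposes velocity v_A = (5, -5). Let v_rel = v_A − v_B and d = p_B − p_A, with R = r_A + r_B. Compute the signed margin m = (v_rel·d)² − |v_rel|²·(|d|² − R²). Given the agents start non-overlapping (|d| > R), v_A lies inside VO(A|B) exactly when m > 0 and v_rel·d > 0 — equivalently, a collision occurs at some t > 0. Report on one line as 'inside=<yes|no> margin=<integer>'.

d = (0, -6),  |d|² = 36;  R = 2+1 = 3,  c = 36−3² = 27
v_rel = (3, -11),  |v_rel|² = 130;  v_rel·d = (3)·(0) + (-11)·(-6) = 66
130·t² − 132·t + 27 = 0  ⇒  m = 66² − 130·27 = 846
m = 846 > 0,  v_rel·d = 66 > 0  ⇒  inside

inside=yes margin=846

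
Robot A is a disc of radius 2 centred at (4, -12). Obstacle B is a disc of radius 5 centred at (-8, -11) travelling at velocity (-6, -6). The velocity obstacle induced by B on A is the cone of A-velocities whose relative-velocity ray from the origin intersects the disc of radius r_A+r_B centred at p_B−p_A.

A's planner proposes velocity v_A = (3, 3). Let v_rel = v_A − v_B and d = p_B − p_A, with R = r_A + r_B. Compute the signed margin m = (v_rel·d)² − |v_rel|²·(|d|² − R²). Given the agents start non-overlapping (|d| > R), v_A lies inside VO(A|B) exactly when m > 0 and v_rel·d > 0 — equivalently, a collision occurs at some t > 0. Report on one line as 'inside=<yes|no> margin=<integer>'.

d = (-12, 1),  |d|² = 145;  R = 2+5 = 7,  c = 145−7² = 96
v_rel = (9, 9),  |v_rel|² = 162;  v_rel·d = (9)·(-12) + (9)·(1) = -99
162·t² + 198·t + 96 = 0  ⇒  m = (-99)² − 162·96 = -5751
m = -5751 < 0,  v_rel·d = -99 < 0  ⇒  outside

inside=no margin=-5751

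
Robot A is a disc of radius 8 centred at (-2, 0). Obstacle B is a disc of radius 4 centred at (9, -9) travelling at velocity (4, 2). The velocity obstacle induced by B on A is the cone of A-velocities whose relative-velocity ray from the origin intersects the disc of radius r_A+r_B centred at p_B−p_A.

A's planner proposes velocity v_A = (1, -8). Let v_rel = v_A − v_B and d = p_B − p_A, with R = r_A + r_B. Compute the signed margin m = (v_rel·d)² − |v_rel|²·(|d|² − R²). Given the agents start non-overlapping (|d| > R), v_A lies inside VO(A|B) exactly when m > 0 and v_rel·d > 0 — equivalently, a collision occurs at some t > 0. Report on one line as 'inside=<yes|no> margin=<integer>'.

d = (11, -9),  |d|² = 202;  R = 8+4 = 12,  c = 202−12² = 58
v_rel = (-3, -10),  |v_rel|² = 109;  v_rel·d = (-3)·(11) + (-10)·(-9) = 57
109·t² − 114·t + 58 = 0  ⇒  m = 57² − 109·58 = -3073
m = -3073 < 0,  v_rel·d = 57 > 0  ⇒  outside

inside=no margin=-3073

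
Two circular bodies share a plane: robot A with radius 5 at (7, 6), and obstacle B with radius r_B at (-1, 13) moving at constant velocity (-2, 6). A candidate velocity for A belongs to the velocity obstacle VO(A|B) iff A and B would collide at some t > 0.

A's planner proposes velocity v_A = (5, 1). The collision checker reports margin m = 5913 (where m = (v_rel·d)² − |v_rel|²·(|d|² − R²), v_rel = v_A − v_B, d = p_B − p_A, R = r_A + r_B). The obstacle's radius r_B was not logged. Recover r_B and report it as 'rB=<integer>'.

m = 5913
d = (-8, 7);  v_rel = (7, -5),  |v_rel|² = 74
v_rel×d = (7)·(7) − (-5)·(-8) = 9
since m = R²·74 − 9²:  R² = (81 + 5913) / 74 = 81
R = √81 = 9  ⇒  r_B = 9 − 5 = 4

rB=4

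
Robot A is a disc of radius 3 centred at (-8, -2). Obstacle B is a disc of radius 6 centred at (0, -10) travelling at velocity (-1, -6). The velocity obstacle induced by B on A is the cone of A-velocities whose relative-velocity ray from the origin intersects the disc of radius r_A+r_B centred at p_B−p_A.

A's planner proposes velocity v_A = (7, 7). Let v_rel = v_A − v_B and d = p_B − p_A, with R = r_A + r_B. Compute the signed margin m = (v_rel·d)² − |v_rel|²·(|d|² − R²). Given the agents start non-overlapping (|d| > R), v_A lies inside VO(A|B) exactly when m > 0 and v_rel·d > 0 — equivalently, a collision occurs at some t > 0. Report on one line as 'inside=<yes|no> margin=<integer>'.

d = (8, -8),  |d|² = 128;  R = 3+6 = 9,  c = 128−9² = 47
v_rel = (8, 13),  |v_rel|² = 233;  v_rel·d = (8)·(8) + (13)·(-8) = -40
233·t² + 80·t + 47 = 0  ⇒  m = (-40)² − 233·47 = -9351
m = -9351 < 0,  v_rel·d = -40 < 0  ⇒  outside

inside=no margin=-9351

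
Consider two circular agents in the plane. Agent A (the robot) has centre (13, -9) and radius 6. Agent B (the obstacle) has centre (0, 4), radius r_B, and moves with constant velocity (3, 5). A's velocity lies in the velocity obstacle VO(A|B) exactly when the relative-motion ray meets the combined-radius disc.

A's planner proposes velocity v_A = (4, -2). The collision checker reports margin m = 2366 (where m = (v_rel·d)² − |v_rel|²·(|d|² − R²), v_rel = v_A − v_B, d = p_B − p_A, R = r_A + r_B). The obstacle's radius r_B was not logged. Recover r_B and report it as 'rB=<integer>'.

m = 2366
d = (-13, 13);  v_rel = (1, -7),  |v_rel|² = 50
v_rel×d = (1)·(13) − (-7)·(-13) = -78
since m = R²·50 − (-78)²:  R² = (6084 + 2366) / 50 = 169
R = √169 = 13  ⇒  r_B = 13 − 6 = 7

rB=7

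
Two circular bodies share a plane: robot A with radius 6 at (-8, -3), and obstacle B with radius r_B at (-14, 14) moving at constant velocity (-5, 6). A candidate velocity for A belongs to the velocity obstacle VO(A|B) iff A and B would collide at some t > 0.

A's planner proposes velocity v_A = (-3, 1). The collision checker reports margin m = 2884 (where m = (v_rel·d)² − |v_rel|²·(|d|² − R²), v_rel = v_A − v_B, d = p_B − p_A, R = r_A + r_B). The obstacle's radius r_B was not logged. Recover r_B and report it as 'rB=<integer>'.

m = 2884
d = (-6, 17);  v_rel = (2, -5),  |v_rel|² = 29
v_rel×d = (2)·(17) − (-5)·(-6) = 4
since m = R²·29 − 4²:  R² = (16 + 2884) / 29 = 100
R = √100 = 10  ⇒  r_B = 10 − 6 = 4

rB=4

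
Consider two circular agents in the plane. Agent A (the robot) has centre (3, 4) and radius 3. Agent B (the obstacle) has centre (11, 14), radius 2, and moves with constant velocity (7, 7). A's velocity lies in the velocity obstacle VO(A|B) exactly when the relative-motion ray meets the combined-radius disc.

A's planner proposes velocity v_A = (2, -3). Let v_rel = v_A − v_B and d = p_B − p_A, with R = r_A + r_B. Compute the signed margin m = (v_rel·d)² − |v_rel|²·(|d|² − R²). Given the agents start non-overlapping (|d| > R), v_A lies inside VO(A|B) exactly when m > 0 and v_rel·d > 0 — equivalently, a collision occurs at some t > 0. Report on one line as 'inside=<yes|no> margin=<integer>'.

d = (8, 10),  |d|² = 164;  R = 3+2 = 5,  c = 164−5² = 139
v_rel = (-5, -10),  |v_rel|² = 125;  v_rel·d = (-5)·(8) + (-10)·(10) = -140
125·t² + 280·t + 139 = 0  ⇒  m = (-140)² − 125·139 = 2225
m = 2225 > 0,  v_rel·d = -140 < 0  ⇒  outside

inside=no margin=2225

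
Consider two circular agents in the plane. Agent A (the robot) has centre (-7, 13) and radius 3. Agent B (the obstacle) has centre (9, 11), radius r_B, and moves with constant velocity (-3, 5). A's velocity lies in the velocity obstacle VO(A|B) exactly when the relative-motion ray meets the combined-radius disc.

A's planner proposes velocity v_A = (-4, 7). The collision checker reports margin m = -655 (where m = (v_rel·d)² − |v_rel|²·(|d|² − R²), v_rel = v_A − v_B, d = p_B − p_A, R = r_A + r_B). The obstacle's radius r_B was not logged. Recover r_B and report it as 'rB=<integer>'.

m = -655
d = (16, -2);  v_rel = (-1, 2),  |v_rel|² = 5
v_rel×d = (-1)·(-2) − (2)·(16) = -30
since m = R²·5 − (-30)²:  R² = (900 + -655) / 5 = 49
R = √49 = 7  ⇒  r_B = 7 − 3 = 4

rB=4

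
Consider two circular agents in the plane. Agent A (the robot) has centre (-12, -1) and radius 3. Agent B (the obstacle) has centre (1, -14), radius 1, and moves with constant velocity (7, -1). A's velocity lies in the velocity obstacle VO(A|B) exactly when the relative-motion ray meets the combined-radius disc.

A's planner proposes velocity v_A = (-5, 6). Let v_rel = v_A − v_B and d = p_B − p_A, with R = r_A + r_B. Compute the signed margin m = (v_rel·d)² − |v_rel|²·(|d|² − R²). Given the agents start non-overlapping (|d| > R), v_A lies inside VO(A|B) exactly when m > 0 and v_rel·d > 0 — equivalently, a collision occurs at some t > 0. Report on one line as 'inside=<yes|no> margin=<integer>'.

d = (13, -13),  |d|² = 338;  R = 3+1 = 4,  c = 338−4² = 322
v_rel = (-12, 7),  |v_rel|² = 193;  v_rel·d = (-12)·(13) + (7)·(-13) = -247
193·t² + 494·t + 322 = 0  ⇒  m = (-247)² − 193·322 = -1137
m = -1137 < 0,  v_rel·d = -247 < 0  ⇒  outside

inside=no margin=-1137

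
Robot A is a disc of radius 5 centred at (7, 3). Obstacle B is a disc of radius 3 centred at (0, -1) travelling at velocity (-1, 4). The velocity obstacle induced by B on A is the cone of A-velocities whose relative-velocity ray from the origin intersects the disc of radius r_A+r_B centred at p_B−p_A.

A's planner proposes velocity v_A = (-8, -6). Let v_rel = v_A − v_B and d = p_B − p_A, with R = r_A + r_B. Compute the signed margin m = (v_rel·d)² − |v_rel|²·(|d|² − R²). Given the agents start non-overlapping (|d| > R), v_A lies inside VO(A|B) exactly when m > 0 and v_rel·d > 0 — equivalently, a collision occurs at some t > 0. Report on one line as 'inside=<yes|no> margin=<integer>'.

d = (-7, -4),  |d|² = 65;  R = 5+3 = 8,  c = 65−8² = 1
v_rel = (-7, -10),  |v_rel|² = 149;  v_rel·d = (-7)·(-7) + (-10)·(-4) = 89
149·t² − 178·t + 1 = 0  ⇒  m = 89² − 149·1 = 7772
m = 7772 > 0,  v_rel·d = 89 > 0  ⇒  inside

inside=yes margin=7772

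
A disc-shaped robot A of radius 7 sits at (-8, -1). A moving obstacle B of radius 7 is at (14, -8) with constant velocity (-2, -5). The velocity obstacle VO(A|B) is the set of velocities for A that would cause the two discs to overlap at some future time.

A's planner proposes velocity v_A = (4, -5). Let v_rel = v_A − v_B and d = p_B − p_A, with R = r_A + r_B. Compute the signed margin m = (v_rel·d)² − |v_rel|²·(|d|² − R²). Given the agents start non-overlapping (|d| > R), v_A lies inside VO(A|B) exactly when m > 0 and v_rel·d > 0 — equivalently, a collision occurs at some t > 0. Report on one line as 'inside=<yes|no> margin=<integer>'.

d = (22, -7),  |d|² = 533;  R = 7+7 = 14,  c = 533−14² = 337
v_rel = (6, 0),  |v_rel|² = 36;  v_rel·d = (6)·(22) + (0)·(-7) = 132
36·t² − 264·t + 337 = 0  ⇒  m = 132² − 36·337 = 5292
m = 5292 > 0,  v_rel·d = 132 > 0  ⇒  inside

inside=yes margin=5292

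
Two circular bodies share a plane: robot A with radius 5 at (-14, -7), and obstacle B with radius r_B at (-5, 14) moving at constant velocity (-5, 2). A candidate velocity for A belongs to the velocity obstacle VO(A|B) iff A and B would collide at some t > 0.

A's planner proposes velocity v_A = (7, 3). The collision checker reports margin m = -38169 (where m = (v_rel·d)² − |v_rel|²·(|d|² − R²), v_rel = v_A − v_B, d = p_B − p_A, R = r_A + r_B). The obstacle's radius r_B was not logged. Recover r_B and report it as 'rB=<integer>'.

m = -38169
d = (9, 21);  v_rel = (12, 1),  |v_rel|² = 145
v_rel×d = (12)·(21) − (1)·(9) = 243
since m = R²·145 − 243²:  R² = (59049 + -38169) / 145 = 144
R = √144 = 12  ⇒  r_B = 12 − 5 = 7

rB=7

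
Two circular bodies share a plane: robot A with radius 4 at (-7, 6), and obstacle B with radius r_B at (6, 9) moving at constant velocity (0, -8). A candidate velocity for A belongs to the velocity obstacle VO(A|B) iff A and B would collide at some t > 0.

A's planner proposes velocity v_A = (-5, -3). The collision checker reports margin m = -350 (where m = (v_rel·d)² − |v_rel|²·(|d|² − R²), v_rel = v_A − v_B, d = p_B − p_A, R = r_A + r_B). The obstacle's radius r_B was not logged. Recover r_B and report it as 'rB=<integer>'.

m = -350
d = (13, 3);  v_rel = (-5, 5),  |v_rel|² = 50
v_rel×d = (-5)·(3) − (5)·(13) = -80
since m = R²·50 − (-80)²:  R² = (6400 + -350) / 50 = 121
R = √121 = 11  ⇒  r_B = 11 − 4 = 7

rB=7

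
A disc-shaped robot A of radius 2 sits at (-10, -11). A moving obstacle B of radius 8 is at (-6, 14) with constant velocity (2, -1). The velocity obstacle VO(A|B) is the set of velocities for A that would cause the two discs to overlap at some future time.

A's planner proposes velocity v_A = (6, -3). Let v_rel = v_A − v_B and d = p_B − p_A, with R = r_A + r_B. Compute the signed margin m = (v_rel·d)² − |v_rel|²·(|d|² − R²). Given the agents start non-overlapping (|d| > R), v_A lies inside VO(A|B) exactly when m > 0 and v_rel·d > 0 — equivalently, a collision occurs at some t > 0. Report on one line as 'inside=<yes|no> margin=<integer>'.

d = (4, 25),  |d|² = 641;  R = 2+8 = 10,  c = 641−10² = 541
v_rel = (4, -2),  |v_rel|² = 20;  v_rel·d = (4)·(4) + (-2)·(25) = -34
20·t² + 68·t + 541 = 0  ⇒  m = (-34)² − 20·541 = -9664
m = -9664 < 0,  v_rel·d = -34 < 0  ⇒  outside

inside=no margin=-9664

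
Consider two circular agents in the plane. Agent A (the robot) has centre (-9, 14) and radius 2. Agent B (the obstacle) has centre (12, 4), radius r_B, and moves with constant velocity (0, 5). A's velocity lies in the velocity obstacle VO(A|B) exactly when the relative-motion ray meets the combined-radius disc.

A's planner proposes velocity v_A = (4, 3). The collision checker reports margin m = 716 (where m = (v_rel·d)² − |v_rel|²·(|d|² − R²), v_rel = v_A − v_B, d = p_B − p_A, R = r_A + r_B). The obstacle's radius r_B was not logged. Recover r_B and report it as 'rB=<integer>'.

m = 716
d = (21, -10);  v_rel = (4, -2),  |v_rel|² = 20
v_rel×d = (4)·(-10) − (-2)·(21) = 2
since m = R²·20 − 2²:  R² = (4 + 716) / 20 = 36
R = √36 = 6  ⇒  r_B = 6 − 2 = 4

rB=4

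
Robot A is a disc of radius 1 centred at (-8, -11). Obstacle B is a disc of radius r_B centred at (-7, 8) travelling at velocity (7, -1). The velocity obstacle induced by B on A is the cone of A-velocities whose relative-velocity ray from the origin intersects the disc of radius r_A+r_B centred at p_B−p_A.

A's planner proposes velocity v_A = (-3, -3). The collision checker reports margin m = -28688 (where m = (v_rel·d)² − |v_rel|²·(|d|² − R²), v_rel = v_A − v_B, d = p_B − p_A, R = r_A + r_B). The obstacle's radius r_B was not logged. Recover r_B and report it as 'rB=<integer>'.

m = -28688
d = (1, 19);  v_rel = (-10, -2),  |v_rel|² = 104
v_rel×d = (-10)·(19) − (-2)·(1) = -188
since m = R²·104 − (-188)²:  R² = (35344 + -28688) / 104 = 64
R = √64 = 8  ⇒  r_B = 8 − 1 = 7

rB=7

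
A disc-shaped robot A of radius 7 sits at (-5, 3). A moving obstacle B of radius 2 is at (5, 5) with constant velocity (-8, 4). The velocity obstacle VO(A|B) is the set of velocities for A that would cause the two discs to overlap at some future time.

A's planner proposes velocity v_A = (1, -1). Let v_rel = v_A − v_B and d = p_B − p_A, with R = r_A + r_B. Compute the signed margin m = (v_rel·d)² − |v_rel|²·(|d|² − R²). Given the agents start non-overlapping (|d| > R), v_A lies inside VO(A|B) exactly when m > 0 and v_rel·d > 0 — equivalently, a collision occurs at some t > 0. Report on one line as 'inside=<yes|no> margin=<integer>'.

d = (10, 2),  |d|² = 104;  R = 7+2 = 9,  c = 104−9² = 23
v_rel = (9, -5),  |v_rel|² = 106;  v_rel·d = (9)·(10) + (-5)·(2) = 80
106·t² − 160·t + 23 = 0  ⇒  m = 80² − 106·23 = 3962
m = 3962 > 0,  v_rel·d = 80 > 0  ⇒  inside

inside=yes margin=3962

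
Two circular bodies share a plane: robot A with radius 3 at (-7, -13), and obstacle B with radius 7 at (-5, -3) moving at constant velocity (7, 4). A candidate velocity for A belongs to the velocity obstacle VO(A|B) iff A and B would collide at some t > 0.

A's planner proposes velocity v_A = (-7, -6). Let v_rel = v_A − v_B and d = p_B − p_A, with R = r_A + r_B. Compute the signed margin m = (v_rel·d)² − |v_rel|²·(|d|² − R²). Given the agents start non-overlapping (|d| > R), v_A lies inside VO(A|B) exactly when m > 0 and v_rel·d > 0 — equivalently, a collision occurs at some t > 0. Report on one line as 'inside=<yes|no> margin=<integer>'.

d = (2, 10),  |d|² = 104;  R = 3+7 = 10,  c = 104−10² = 4
v_rel = (-14, -10),  |v_rel|² = 296;  v_rel·d = (-14)·(2) + (-10)·(10) = -128
296·t² + 256·t + 4 = 0  ⇒  m = (-128)² − 296·4 = 15200
m = 15200 > 0,  v_rel·d = -128 < 0  ⇒  outside

inside=no margin=15200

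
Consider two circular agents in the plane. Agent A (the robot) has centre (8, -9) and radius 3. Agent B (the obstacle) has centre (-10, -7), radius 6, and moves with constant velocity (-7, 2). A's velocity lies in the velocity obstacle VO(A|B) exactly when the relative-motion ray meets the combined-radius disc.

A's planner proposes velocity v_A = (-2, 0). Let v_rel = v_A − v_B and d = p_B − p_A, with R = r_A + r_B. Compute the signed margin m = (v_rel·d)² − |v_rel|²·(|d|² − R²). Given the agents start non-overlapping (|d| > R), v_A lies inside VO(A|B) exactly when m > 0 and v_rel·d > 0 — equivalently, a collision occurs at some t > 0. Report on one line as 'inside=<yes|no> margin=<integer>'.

d = (-18, 2),  |d|² = 328;  R = 3+6 = 9,  c = 328−9² = 247
v_rel = (5, -2),  |v_rel|² = 29;  v_rel·d = (5)·(-18) + (-2)·(2) = -94
29·t² + 188·t + 247 = 0  ⇒  m = (-94)² − 29·247 = 1673
m = 1673 > 0,  v_rel·d = -94 < 0  ⇒  outside

inside=no margin=1673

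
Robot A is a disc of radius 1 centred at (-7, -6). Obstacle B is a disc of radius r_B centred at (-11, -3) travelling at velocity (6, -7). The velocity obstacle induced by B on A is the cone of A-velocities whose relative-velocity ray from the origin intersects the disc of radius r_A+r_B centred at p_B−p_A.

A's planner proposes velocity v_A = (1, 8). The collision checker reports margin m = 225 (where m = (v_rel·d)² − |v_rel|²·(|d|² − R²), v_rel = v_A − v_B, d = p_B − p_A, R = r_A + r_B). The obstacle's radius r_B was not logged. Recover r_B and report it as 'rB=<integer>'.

m = 225
d = (-4, 3);  v_rel = (-5, 15),  |v_rel|² = 250
v_rel×d = (-5)·(3) − (15)·(-4) = 45
since m = R²·250 − 45²:  R² = (2025 + 225) / 250 = 9
R = √9 = 3  ⇒  r_B = 3 − 1 = 2

rB=2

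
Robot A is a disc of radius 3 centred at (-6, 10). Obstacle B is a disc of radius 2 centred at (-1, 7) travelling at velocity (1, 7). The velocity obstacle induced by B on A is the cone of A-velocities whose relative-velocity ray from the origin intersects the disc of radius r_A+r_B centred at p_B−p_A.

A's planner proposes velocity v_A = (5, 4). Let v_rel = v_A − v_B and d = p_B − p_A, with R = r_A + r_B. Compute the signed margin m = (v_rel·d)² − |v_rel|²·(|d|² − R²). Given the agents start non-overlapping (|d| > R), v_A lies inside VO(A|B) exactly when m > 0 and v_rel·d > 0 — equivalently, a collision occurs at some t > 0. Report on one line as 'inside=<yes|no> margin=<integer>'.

d = (5, -3),  |d|² = 34;  R = 3+2 = 5,  c = 34−5² = 9
v_rel = (4, -3),  |v_rel|² = 25;  v_rel·d = (4)·(5) + (-3)·(-3) = 29
25·t² − 58·t + 9 = 0  ⇒  m = 29² − 25·9 = 616
m = 616 > 0,  v_rel·d = 29 > 0  ⇒  inside

inside=yes margin=616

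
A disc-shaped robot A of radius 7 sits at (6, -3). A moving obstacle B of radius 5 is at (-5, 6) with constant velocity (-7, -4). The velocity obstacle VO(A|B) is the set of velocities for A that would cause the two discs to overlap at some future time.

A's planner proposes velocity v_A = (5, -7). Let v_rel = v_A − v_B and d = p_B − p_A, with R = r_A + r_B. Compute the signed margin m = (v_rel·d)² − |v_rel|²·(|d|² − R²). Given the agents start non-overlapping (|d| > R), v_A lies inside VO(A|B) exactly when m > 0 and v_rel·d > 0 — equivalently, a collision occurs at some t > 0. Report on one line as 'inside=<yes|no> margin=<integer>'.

d = (-11, 9),  |d|² = 202;  R = 7+5 = 12,  c = 202−12² = 58
v_rel = (12, -3),  |v_rel|² = 153;  v_rel·d = (12)·(-11) + (-3)·(9) = -159
153·t² + 318·t + 58 = 0  ⇒  m = (-159)² − 153·58 = 16407
m = 16407 > 0,  v_rel·d = -159 < 0  ⇒  outside

inside=no margin=16407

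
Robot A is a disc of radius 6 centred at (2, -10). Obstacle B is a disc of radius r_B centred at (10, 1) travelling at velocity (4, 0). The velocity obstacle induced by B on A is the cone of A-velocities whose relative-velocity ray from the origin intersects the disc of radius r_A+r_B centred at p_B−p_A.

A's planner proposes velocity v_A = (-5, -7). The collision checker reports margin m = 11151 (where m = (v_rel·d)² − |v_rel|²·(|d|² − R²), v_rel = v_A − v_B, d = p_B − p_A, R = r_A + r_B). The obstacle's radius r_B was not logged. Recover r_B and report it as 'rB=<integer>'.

m = 11151
d = (8, 11);  v_rel = (-9, -7),  |v_rel|² = 130
v_rel×d = (-9)·(11) − (-7)·(8) = -43
since m = R²·130 − (-43)²:  R² = (1849 + 11151) / 130 = 100
R = √100 = 10  ⇒  r_B = 10 − 6 = 4

rB=4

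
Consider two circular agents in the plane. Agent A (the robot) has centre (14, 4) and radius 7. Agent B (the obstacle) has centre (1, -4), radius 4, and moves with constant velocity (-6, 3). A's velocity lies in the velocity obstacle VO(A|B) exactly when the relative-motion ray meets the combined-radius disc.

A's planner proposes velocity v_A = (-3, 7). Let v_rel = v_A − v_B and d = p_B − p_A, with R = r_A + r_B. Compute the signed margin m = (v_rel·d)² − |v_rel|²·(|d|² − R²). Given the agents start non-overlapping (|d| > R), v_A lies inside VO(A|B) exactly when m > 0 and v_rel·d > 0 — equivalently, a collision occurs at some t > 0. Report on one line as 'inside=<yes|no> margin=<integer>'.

d = (-13, -8),  |d|² = 233;  R = 7+4 = 11,  c = 233−11² = 112
v_rel = (3, 4),  |v_rel|² = 25;  v_rel·d = (3)·(-13) + (4)·(-8) = -71
25·t² + 142·t + 112 = 0  ⇒  m = (-71)² − 25·112 = 2241
m = 2241 > 0,  v_rel·d = -71 < 0  ⇒  outside

inside=no margin=2241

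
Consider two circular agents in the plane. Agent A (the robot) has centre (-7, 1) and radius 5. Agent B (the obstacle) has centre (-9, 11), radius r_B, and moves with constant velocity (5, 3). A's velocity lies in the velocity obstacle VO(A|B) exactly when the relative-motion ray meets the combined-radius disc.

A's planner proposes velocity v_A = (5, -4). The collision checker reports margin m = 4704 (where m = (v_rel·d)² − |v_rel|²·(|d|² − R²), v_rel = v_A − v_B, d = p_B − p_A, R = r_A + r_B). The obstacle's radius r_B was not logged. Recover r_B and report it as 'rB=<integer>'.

m = 4704
d = (-2, 10);  v_rel = (0, -7),  |v_rel|² = 49
v_rel×d = (0)·(10) − (-7)·(-2) = -14
since m = R²·49 − (-14)²:  R² = (196 + 4704) / 49 = 100
R = √100 = 10  ⇒  r_B = 10 − 5 = 5

rB=5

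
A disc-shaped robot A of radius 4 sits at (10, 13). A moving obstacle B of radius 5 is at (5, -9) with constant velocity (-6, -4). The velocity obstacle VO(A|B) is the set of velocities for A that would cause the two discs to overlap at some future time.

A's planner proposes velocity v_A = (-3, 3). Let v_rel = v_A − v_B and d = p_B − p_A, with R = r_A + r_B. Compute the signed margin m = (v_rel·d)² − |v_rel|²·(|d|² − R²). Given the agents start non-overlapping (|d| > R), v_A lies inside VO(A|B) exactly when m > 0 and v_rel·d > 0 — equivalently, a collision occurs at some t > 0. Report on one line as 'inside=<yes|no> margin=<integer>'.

d = (-5, -22),  |d|² = 509;  R = 4+5 = 9,  c = 509−9² = 428
v_rel = (3, 7),  |v_rel|² = 58;  v_rel·d = (3)·(-5) + (7)·(-22) = -169
58·t² + 338·t + 428 = 0  ⇒  m = (-169)² − 58·428 = 3737
m = 3737 > 0,  v_rel·d = -169 < 0  ⇒  outside

inside=no margin=3737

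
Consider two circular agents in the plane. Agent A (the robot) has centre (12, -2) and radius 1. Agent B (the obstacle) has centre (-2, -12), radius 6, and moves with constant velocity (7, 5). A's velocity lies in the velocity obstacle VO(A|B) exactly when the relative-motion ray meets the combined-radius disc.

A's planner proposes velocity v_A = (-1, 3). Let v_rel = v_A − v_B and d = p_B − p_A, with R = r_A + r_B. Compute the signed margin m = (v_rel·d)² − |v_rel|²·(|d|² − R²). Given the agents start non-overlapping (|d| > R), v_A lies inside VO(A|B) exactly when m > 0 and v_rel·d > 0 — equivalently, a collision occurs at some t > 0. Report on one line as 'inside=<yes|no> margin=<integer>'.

d = (-14, -10),  |d|² = 296;  R = 1+6 = 7,  c = 296−7² = 247
v_rel = (-8, -2),  |v_rel|² = 68;  v_rel·d = (-8)·(-14) + (-2)·(-10) = 132
68·t² − 264·t + 247 = 0  ⇒  m = 132² − 68·247 = 628
m = 628 > 0,  v_rel·d = 132 > 0  ⇒  inside

inside=yes margin=628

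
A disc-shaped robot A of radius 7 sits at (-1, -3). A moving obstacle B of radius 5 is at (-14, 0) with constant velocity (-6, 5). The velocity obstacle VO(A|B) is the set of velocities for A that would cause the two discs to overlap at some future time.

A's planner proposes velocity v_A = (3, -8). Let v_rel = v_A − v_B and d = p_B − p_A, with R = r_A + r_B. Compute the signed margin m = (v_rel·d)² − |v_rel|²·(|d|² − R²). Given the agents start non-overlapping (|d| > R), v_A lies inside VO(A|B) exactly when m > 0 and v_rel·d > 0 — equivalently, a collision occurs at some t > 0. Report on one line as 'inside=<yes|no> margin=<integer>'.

d = (-13, 3),  |d|² = 178;  R = 7+5 = 12,  c = 178−12² = 34
v_rel = (9, -13),  |v_rel|² = 250;  v_rel·d = (9)·(-13) + (-13)·(3) = -156
250·t² + 312·t + 34 = 0  ⇒  m = (-156)² − 250·34 = 15836
m = 15836 > 0,  v_rel·d = -156 < 0  ⇒  outside

inside=no margin=15836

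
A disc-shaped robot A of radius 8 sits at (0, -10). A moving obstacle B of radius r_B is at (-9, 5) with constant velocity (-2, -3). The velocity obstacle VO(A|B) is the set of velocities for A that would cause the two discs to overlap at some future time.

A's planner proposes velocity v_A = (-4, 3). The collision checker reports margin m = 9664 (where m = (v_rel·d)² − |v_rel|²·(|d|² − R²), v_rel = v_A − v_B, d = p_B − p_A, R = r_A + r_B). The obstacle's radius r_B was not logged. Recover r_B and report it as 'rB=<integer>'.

m = 9664
d = (-9, 15);  v_rel = (-2, 6),  |v_rel|² = 40
v_rel×d = (-2)·(15) − (6)·(-9) = 24
since m = R²·40 − 24²:  R² = (576 + 9664) / 40 = 256
R = √256 = 16  ⇒  r_B = 16 − 8 = 8

rB=8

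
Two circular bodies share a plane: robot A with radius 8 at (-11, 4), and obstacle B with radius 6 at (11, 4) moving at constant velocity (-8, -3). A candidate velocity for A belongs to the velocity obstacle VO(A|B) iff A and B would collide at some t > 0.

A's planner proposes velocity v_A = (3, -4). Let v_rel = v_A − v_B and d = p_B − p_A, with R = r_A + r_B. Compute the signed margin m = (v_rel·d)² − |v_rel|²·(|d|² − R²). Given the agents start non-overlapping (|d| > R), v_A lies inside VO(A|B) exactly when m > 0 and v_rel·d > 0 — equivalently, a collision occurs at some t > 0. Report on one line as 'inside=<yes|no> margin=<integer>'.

d = (22, 0),  |d|² = 484;  R = 8+6 = 14,  c = 484−14² = 288
v_rel = (11, -1),  |v_rel|² = 122;  v_rel·d = (11)·(22) + (-1)·(0) = 242
122·t² − 484·t + 288 = 0  ⇒  m = 242² − 122·288 = 23428
m = 23428 > 0,  v_rel·d = 242 > 0  ⇒  inside

inside=yes margin=23428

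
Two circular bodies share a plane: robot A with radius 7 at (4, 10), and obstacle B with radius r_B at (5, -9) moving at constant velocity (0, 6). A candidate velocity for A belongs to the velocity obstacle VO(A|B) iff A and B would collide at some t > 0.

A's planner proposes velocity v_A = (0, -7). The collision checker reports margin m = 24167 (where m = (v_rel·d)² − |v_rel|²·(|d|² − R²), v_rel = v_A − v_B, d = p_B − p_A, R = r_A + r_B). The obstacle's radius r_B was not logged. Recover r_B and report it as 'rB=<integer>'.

m = 24167
d = (1, -19);  v_rel = (0, -13),  |v_rel|² = 169
v_rel×d = (0)·(-19) − (-13)·(1) = 13
since m = R²·169 − 13²:  R² = (169 + 24167) / 169 = 144
R = √144 = 12  ⇒  r_B = 12 − 7 = 5

rB=5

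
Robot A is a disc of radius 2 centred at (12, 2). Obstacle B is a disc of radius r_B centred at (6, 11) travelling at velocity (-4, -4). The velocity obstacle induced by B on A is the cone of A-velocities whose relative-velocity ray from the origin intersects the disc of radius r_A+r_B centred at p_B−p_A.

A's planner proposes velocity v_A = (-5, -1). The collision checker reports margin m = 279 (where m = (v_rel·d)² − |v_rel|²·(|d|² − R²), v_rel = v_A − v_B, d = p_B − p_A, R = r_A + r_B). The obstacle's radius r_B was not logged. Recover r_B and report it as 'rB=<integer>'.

m = 279
d = (-6, 9);  v_rel = (-1, 3),  |v_rel|² = 10
v_rel×d = (-1)·(9) − (3)·(-6) = 9
since m = R²·10 − 9²:  R² = (81 + 279) / 10 = 36
R = √36 = 6  ⇒  r_B = 6 − 2 = 4

rB=4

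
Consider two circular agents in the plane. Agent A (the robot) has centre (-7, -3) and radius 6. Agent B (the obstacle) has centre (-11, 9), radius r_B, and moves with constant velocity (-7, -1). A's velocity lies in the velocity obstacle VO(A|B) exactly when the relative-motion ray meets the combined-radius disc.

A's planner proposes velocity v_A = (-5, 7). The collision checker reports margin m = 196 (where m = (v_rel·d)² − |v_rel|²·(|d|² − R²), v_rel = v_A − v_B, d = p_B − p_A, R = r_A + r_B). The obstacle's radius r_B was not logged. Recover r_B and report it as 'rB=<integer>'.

m = 196
d = (-4, 12);  v_rel = (2, 8),  |v_rel|² = 68
v_rel×d = (2)·(12) − (8)·(-4) = 56
since m = R²·68 − 56²:  R² = (3136 + 196) / 68 = 49
R = √49 = 7  ⇒  r_B = 7 − 6 = 1

rB=1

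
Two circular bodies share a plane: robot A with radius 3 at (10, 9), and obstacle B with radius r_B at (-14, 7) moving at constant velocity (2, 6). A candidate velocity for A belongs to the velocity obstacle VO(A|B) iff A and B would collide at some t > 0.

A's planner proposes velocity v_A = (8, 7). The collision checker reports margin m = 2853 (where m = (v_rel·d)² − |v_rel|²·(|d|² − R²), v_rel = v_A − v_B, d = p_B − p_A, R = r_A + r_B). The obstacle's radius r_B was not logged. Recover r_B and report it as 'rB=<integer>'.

m = 2853
d = (-24, -2);  v_rel = (6, 1),  |v_rel|² = 37
v_rel×d = (6)·(-2) − (1)·(-24) = 12
since m = R²·37 − 12²:  R² = (144 + 2853) / 37 = 81
R = √81 = 9  ⇒  r_B = 9 − 3 = 6

rB=6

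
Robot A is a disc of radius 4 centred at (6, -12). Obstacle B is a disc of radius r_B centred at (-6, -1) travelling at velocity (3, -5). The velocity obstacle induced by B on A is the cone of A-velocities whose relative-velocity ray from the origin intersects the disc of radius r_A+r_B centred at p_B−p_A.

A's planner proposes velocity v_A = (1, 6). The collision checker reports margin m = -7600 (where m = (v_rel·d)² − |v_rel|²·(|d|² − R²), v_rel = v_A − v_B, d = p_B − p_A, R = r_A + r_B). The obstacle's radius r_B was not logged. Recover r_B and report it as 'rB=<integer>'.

m = -7600
d = (-12, 11);  v_rel = (-2, 11),  |v_rel|² = 125
v_rel×d = (-2)·(11) − (11)·(-12) = 110
since m = R²·125 − 110²:  R² = (12100 + -7600) / 125 = 36
R = √36 = 6  ⇒  r_B = 6 − 4 = 2

rB=2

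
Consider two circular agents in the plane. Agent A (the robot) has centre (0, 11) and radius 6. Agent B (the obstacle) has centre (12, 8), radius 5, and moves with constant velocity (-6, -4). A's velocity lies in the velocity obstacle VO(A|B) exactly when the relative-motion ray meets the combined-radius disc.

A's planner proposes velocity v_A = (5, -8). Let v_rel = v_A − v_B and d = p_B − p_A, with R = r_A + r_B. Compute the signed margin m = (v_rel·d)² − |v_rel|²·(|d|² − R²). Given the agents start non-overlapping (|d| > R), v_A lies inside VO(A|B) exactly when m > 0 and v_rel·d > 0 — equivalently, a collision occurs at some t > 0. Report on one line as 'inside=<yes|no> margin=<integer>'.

d = (12, -3),  |d|² = 153;  R = 6+5 = 11,  c = 153−11² = 32
v_rel = (11, -4),  |v_rel|² = 137;  v_rel·d = (11)·(12) + (-4)·(-3) = 144
137·t² − 288·t + 32 = 0  ⇒  m = 144² − 137·32 = 16352
m = 16352 > 0,  v_rel·d = 144 > 0  ⇒  inside

inside=yes margin=16352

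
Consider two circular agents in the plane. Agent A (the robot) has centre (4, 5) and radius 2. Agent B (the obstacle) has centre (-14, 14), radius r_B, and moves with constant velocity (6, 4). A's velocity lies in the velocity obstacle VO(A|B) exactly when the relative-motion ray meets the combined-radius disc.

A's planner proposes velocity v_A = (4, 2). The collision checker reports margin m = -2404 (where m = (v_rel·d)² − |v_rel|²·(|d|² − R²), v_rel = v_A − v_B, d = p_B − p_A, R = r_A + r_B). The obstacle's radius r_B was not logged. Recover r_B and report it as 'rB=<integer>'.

m = -2404
d = (-18, 9);  v_rel = (-2, -2),  |v_rel|² = 8
v_rel×d = (-2)·(9) − (-2)·(-18) = -54
since m = R²·8 − (-54)²:  R² = (2916 + -2404) / 8 = 64
R = √64 = 8  ⇒  r_B = 8 − 2 = 6

rB=6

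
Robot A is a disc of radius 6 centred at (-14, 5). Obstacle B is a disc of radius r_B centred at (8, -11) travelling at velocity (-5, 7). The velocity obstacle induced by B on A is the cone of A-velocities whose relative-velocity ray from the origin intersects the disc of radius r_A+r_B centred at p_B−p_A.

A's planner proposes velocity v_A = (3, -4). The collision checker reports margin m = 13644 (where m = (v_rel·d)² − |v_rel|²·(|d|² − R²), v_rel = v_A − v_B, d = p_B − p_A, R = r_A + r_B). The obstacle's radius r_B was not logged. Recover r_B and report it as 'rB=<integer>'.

m = 13644
d = (22, -16);  v_rel = (8, -11),  |v_rel|² = 185
v_rel×d = (8)·(-16) − (-11)·(22) = 114
since m = R²·185 − 114²:  R² = (12996 + 13644) / 185 = 144
R = √144 = 12  ⇒  r_B = 12 − 6 = 6

rB=6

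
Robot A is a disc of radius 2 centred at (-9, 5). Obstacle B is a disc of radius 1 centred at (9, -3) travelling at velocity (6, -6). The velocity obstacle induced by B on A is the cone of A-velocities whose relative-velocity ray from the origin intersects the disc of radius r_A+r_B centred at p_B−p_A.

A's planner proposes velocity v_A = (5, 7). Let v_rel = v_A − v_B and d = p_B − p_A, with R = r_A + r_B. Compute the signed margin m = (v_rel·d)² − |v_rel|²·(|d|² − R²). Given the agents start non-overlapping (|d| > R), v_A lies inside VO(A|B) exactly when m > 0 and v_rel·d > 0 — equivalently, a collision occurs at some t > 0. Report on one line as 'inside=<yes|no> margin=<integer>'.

d = (18, -8),  |d|² = 388;  R = 2+1 = 3,  c = 388−3² = 379
v_rel = (-1, 13),  |v_rel|² = 170;  v_rel·d = (-1)·(18) + (13)·(-8) = -122
170·t² + 244·t + 379 = 0  ⇒  m = (-122)² − 170·379 = -49546
m = -49546 < 0,  v_rel·d = -122 < 0  ⇒  outside

inside=no margin=-49546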